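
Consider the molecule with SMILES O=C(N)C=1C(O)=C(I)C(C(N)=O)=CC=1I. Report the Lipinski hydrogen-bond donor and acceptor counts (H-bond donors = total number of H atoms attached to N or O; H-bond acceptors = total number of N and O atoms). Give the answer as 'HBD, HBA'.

Donors: find every N or O and count the H atoms it carries.
  atom 1 (O): bond orders sum to 2 → 0 H
  atom 3 (N): bond orders sum to 1 → 2 H
  atom 6 (O): bond orders sum to 1 → 1 H
  atom 11 (N): bond orders sum to 1 → 2 H
  atom 12 (O): bond orders sum to 2 → 0 H
Lipinski HBD = 5.
Acceptors: N atoms = 2, O atoms = 3 → HBA = 5.

5, 5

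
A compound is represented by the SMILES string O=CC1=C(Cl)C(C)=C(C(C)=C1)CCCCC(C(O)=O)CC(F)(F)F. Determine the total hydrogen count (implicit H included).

Walk through each heavy atom and fill implicit hydrogens from standard valence (C 4, N 3, O 2, S 2, halogen 1):
  atom 1: O, bond orders sum to 2 (valence 2) → 0 H
  atom 2: C, bond orders sum to 3 (valence 4) → 1 H
  atom 3: C, bond orders sum to 4 (valence 4) → 0 H
  atom 4: C, bond orders sum to 4 (valence 4) → 0 H
  atom 5: Cl (halogen, monovalent) → 0 H
  atom 6: C, bond orders sum to 4 (valence 4) → 0 H
  atom 7: C, bond orders sum to 1 (valence 4) → 3 H
  atom 8: C, bond orders sum to 4 (valence 4) → 0 H
  atom 9: C, bond orders sum to 4 (valence 4) → 0 H
  atom 10: C, bond orders sum to 1 (valence 4) → 3 H
  atom 11: C, bond orders sum to 3 (valence 4) → 1 H
  atom 12: C, bond orders sum to 2 (valence 4) → 2 H
  atom 13: C, bond orders sum to 2 (valence 4) → 2 H
  atom 14: C, bond orders sum to 2 (valence 4) → 2 H
  atom 15: C, bond orders sum to 2 (valence 4) → 2 H
  atom 16: C, bond orders sum to 3 (valence 4) → 1 H
  atom 17: C, bond orders sum to 4 (valence 4) → 0 H
  atom 18: O, bond orders sum to 1 (valence 2) → 1 H
  atom 19: O, bond orders sum to 2 (valence 2) → 0 H
  atom 20: C, bond orders sum to 2 (valence 4) → 2 H
  atom 21: C, bond orders sum to 4 (valence 4) → 0 H
  atom 22: F (halogen, monovalent) → 0 H
  atom 23: F (halogen, monovalent) → 0 H
  atom 24: F (halogen, monovalent) → 0 H
Total hydrogens: 20.

20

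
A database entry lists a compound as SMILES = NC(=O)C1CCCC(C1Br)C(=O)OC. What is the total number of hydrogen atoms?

14

Walk through each heavy atom and fill implicit hydrogens from standard valence (C 4, N 3, O 2, S 2, halogen 1):
  atom 1: N, bond orders sum to 1 (valence 3) → 2 H
  atom 2: C, bond orders sum to 4 (valence 4) → 0 H
  atom 3: O, bond orders sum to 2 (valence 2) → 0 H
  atom 4: C, bond orders sum to 3 (valence 4) → 1 H
  atom 5: C, bond orders sum to 2 (valence 4) → 2 H
  atom 6: C, bond orders sum to 2 (valence 4) → 2 H
  atom 7: C, bond orders sum to 2 (valence 4) → 2 H
  atom 8: C, bond orders sum to 3 (valence 4) → 1 H
  atom 9: C, bond orders sum to 3 (valence 4) → 1 H
  atom 10: Br (halogen, monovalent) → 0 H
  atom 11: C, bond orders sum to 4 (valence 4) → 0 H
  atom 12: O, bond orders sum to 2 (valence 2) → 0 H
  atom 13: O, bond orders sum to 2 (valence 2) → 0 H
  atom 14: C, bond orders sum to 1 (valence 4) → 3 H
Total hydrogens: 14.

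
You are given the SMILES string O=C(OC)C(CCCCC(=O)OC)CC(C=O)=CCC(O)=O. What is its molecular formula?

C15H22O7

Walk through each heavy atom and fill implicit hydrogens from standard valence (C 4, N 3, O 2, S 2, halogen 1):
  atom 1: O, bond orders sum to 2 (valence 2) → 0 H
  atom 2: C, bond orders sum to 4 (valence 4) → 0 H
  atom 3: O, bond orders sum to 2 (valence 2) → 0 H
  atom 4: C, bond orders sum to 1 (valence 4) → 3 H
  atom 5: C, bond orders sum to 3 (valence 4) → 1 H
  atom 6: C, bond orders sum to 2 (valence 4) → 2 H
  atom 7: C, bond orders sum to 2 (valence 4) → 2 H
  atom 8: C, bond orders sum to 2 (valence 4) → 2 H
  atom 9: C, bond orders sum to 2 (valence 4) → 2 H
  atom 10: C, bond orders sum to 4 (valence 4) → 0 H
  atom 11: O, bond orders sum to 2 (valence 2) → 0 H
  atom 12: O, bond orders sum to 2 (valence 2) → 0 H
  atom 13: C, bond orders sum to 1 (valence 4) → 3 H
  atom 14: C, bond orders sum to 2 (valence 4) → 2 H
  atom 15: C, bond orders sum to 4 (valence 4) → 0 H
  atom 16: C, bond orders sum to 3 (valence 4) → 1 H
  atom 17: O, bond orders sum to 2 (valence 2) → 0 H
  atom 18: C, bond orders sum to 3 (valence 4) → 1 H
  atom 19: C, bond orders sum to 2 (valence 4) → 2 H
  atom 20: C, bond orders sum to 4 (valence 4) → 0 H
  atom 21: O, bond orders sum to 1 (valence 2) → 1 H
  atom 22: O, bond orders sum to 2 (valence 2) → 0 H
Totals → C:15, H:22, O:7.
In Hill order: C15H22O7.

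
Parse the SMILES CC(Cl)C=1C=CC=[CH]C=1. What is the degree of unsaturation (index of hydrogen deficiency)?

4

Degree of unsaturation = (number of rings) + (number of π bonds).
Ring closures in the SMILES: 1.
π bonds: 3 double bonds (each 1 DoU) → 3 DoU from unsaturation.
Total DoU = 1 + 3 = 4.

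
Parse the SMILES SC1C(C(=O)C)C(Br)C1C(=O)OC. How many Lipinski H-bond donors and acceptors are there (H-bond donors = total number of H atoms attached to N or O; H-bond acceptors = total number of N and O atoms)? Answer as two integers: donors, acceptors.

0, 3

Donors: find every N or O and count the H atoms it carries.
  atom 5 (O): bond orders sum to 2 → 0 H
  atom 11 (O): bond orders sum to 2 → 0 H
  atom 12 (O): bond orders sum to 2 → 0 H
Lipinski HBD = 0.
Acceptors: N atoms = 0, O atoms = 3 → HBA = 3.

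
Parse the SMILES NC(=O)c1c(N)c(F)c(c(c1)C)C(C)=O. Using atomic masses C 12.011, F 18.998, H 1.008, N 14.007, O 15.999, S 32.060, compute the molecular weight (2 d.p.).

First, the molecular formula is C10H11FN2O2 (counting implicit H from valence).
  C: 10 × 12.011 = 120.110
  F: 1 × 18.998 = 18.998
  H: 11 × 1.008 = 11.088
  N: 2 × 14.007 = 28.014
  O: 2 × 15.999 = 31.998
Sum: 10×12.011 + 1×18.998 + 11×1.008 + 2×14.007 + 2×15.999 = 210.208 → 210.21 g/mol.

210.21 g/mol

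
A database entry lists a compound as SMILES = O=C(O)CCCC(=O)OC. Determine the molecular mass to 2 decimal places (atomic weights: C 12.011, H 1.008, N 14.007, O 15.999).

First, the molecular formula is C6H10O4 (counting implicit H from valence).
  C: 6 × 12.011 = 72.066
  H: 10 × 1.008 = 10.080
  O: 4 × 15.999 = 63.996
Sum: 6×12.011 + 10×1.008 + 4×15.999 = 146.142 → 146.14 g/mol.

146.14 g/mol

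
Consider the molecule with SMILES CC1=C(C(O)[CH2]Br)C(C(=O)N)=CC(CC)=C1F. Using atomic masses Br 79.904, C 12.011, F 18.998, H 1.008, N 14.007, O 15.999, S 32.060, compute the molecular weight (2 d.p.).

First, the molecular formula is C12H15BrFNO2 (counting implicit H from valence).
  Br: 1 × 79.904 = 79.904
  C: 12 × 12.011 = 144.132
  F: 1 × 18.998 = 18.998
  H: 15 × 1.008 = 15.120
  N: 1 × 14.007 = 14.007
  O: 2 × 15.999 = 31.998
Sum: 1×79.904 + 12×12.011 + 1×18.998 + 15×1.008 + 1×14.007 + 2×15.999 = 304.159 → 304.16 g/mol.

304.16 g/mol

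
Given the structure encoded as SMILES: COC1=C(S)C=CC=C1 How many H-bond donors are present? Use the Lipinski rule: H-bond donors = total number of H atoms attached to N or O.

0

Donors: find every N or O and count the H atoms it carries.
  atom 2 (O): bond orders sum to 2 → 0 H
Lipinski HBD = 0.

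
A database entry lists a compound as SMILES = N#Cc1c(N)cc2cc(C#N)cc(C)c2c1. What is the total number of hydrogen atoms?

9

Walk through each heavy atom and fill implicit hydrogens from standard valence (C 4, N 3, O 2, S 2, halogen 1); for lowercase aromatic atoms, an aromatic c carries 1 H when it has two neighbours and 0 H with three, and aromatic n carries 0 H:
  atom 1: N, bond orders sum to 3 (valence 3) → 0 H
  atom 2: C, bond orders sum to 4 (valence 4) → 0 H
  atom 3: aromatic c, 3 neighbours → 0 H
  atom 4: aromatic c, 3 neighbours → 0 H
  atom 5: N, bond orders sum to 1 (valence 3) → 2 H
  atom 6: aromatic c, 2 neighbours → 1 H
  atom 7: aromatic c, 3 neighbours → 0 H
  atom 8: aromatic c, 2 neighbours → 1 H
  atom 9: aromatic c, 3 neighbours → 0 H
  atom 10: C, bond orders sum to 4 (valence 4) → 0 H
  atom 11: N, bond orders sum to 3 (valence 3) → 0 H
  atom 12: aromatic c, 2 neighbours → 1 H
  atom 13: aromatic c, 3 neighbours → 0 H
  atom 14: C, bond orders sum to 1 (valence 4) → 3 H
  atom 15: aromatic c, 3 neighbours → 0 H
  atom 16: aromatic c, 2 neighbours → 1 H
Total hydrogens: 9.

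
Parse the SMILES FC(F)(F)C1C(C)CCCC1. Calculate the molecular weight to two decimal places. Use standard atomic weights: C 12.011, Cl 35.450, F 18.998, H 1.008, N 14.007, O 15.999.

First, the molecular formula is C8H13F3 (counting implicit H from valence).
  C: 8 × 12.011 = 96.088
  F: 3 × 18.998 = 56.994
  H: 13 × 1.008 = 13.104
Sum: 8×12.011 + 3×18.998 + 13×1.008 = 166.186 → 166.19 g/mol.

166.19 g/mol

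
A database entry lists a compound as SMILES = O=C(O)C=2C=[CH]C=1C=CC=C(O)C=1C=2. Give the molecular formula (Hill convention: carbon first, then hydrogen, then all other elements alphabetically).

Walk through each heavy atom and fill implicit hydrogens from standard valence (C 4, N 3, O 2, S 2, halogen 1):
  atom 1: O, bond orders sum to 2 (valence 2) → 0 H
  atom 2: C, bond orders sum to 4 (valence 4) → 0 H
  atom 3: O, bond orders sum to 1 (valence 2) → 1 H
  atom 4: C, bond orders sum to 4 (valence 4) → 0 H
  atom 5: C, bond orders sum to 3 (valence 4) → 1 H
  atom 6: C with explicit H count 1
  atom 7: C, bond orders sum to 4 (valence 4) → 0 H
  atom 8: C, bond orders sum to 3 (valence 4) → 1 H
  atom 9: C, bond orders sum to 3 (valence 4) → 1 H
  atom 10: C, bond orders sum to 3 (valence 4) → 1 H
  atom 11: C, bond orders sum to 4 (valence 4) → 0 H
  atom 12: O, bond orders sum to 1 (valence 2) → 1 H
  atom 13: C, bond orders sum to 4 (valence 4) → 0 H
  atom 14: C, bond orders sum to 3 (valence 4) → 1 H
Totals → C:11, H:8, O:3.

C11H8O3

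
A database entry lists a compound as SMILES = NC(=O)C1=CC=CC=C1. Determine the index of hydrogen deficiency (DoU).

Degree of unsaturation = (number of rings) + (number of π bonds).
Ring closures in the SMILES: 1.
π bonds: 4 double bonds (each 1 DoU) → 4 DoU from unsaturation.
Total DoU = 1 + 4 = 5.

5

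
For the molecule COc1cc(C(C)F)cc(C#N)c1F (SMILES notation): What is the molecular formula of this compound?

Walk through each heavy atom and fill implicit hydrogens from standard valence (C 4, N 3, O 2, S 2, halogen 1); for lowercase aromatic atoms, an aromatic c carries 1 H when it has two neighbours and 0 H with three, and aromatic n carries 0 H:
  atom 1: C, bond orders sum to 1 (valence 4) → 3 H
  atom 2: O, bond orders sum to 2 (valence 2) → 0 H
  atom 3: aromatic c, 3 neighbours → 0 H
  atom 4: aromatic c, 2 neighbours → 1 H
  atom 5: aromatic c, 3 neighbours → 0 H
  atom 6: C, bond orders sum to 3 (valence 4) → 1 H
  atom 7: C, bond orders sum to 1 (valence 4) → 3 H
  atom 8: F (halogen, monovalent) → 0 H
  atom 9: aromatic c, 2 neighbours → 1 H
  atom 10: aromatic c, 3 neighbours → 0 H
  atom 11: C, bond orders sum to 4 (valence 4) → 0 H
  atom 12: N, bond orders sum to 3 (valence 3) → 0 H
  atom 13: aromatic c, 3 neighbours → 0 H
  atom 14: F (halogen, monovalent) → 0 H
Totals → C:10, H:9, F:2, N:1, O:1.

C10H9F2NO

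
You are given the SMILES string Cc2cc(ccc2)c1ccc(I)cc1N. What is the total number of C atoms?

13

Count every carbon token in the SMILES (each C, including those in ring-closure positions and inside branches).
Carbon count: 13.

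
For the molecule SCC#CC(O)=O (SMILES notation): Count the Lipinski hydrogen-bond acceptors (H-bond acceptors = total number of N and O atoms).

N atoms: 0; O atoms: 2.
Lipinski HBA = 0 + 2 = 2.

2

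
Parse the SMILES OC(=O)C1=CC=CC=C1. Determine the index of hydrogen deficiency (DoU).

Molecular formula: C7H6O2.
DoU = (2C + 2 + N − H − X) / 2, where X is the halogen count and O/S are ignored.
    = (2·7 + 2 + 0 − 6 − 0) / 2 = 10 / 2 = 5.

5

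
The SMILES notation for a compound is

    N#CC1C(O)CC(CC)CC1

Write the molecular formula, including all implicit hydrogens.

Walk through each heavy atom and fill implicit hydrogens from standard valence (C 4, N 3, O 2, S 2, halogen 1):
  atom 1: N, bond orders sum to 3 (valence 3) → 0 H
  atom 2: C, bond orders sum to 4 (valence 4) → 0 H
  atom 3: C, bond orders sum to 3 (valence 4) → 1 H
  atom 4: C, bond orders sum to 3 (valence 4) → 1 H
  atom 5: O, bond orders sum to 1 (valence 2) → 1 H
  atom 6: C, bond orders sum to 2 (valence 4) → 2 H
  atom 7: C, bond orders sum to 3 (valence 4) → 1 H
  atom 8: C, bond orders sum to 2 (valence 4) → 2 H
  atom 9: C, bond orders sum to 1 (valence 4) → 3 H
  atom 10: C, bond orders sum to 2 (valence 4) → 2 H
  atom 11: C, bond orders sum to 2 (valence 4) → 2 H
Totals → C:9, H:15, N:1, O:1.
In Hill order: C9H15NO.

C9H15NO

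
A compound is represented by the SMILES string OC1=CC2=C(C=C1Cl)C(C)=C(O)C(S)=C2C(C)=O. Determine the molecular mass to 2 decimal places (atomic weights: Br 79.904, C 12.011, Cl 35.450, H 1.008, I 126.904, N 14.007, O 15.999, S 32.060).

First, the molecular formula is C13H11ClO3S (counting implicit H from valence).
  C: 13 × 12.011 = 156.143
  Cl: 1 × 35.450 = 35.450
  H: 11 × 1.008 = 11.088
  O: 3 × 15.999 = 47.997
  S: 1 × 32.060 = 32.060
Sum: 13×12.011 + 1×35.450 + 11×1.008 + 3×15.999 + 1×32.060 = 282.738 → 282.74 g/mol.

282.74 g/mol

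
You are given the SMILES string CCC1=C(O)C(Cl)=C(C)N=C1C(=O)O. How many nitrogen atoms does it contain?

Scan the SMILES for N atoms (remember two-letter symbols like Cl and Br are single atoms).
Nitrogen count: 1.

1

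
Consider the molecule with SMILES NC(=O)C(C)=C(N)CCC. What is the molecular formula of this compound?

C7H14N2O

Walk through each heavy atom and fill implicit hydrogens from standard valence (C 4, N 3, O 2, S 2, halogen 1):
  atom 1: N, bond orders sum to 1 (valence 3) → 2 H
  atom 2: C, bond orders sum to 4 (valence 4) → 0 H
  atom 3: O, bond orders sum to 2 (valence 2) → 0 H
  atom 4: C, bond orders sum to 4 (valence 4) → 0 H
  atom 5: C, bond orders sum to 1 (valence 4) → 3 H
  atom 6: C, bond orders sum to 4 (valence 4) → 0 H
  atom 7: N, bond orders sum to 1 (valence 3) → 2 H
  atom 8: C, bond orders sum to 2 (valence 4) → 2 H
  atom 9: C, bond orders sum to 2 (valence 4) → 2 H
  atom 10: C, bond orders sum to 1 (valence 4) → 3 H
Totals → C:7, H:14, N:2, O:1.
In Hill order: C7H14N2O.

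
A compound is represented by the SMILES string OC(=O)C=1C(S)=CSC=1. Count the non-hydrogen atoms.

Every atom symbol written in the SMILES (organic subset) is one heavy atom; implicit H are not written.
Heavy atoms by element → C:5, O:2, S:2.
Total: 9.

9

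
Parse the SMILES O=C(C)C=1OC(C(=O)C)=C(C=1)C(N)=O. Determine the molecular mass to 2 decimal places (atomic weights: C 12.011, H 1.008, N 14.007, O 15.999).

195.17 g/mol

First, the molecular formula is C9H9NO4 (counting implicit H from valence).
  C: 9 × 12.011 = 108.099
  H: 9 × 1.008 = 9.072
  N: 1 × 14.007 = 14.007
  O: 4 × 15.999 = 63.996
Sum: 9×12.011 + 9×1.008 + 1×14.007 + 4×15.999 = 195.174 → 195.17 g/mol.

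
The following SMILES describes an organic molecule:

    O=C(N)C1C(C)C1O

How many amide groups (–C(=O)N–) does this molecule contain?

The amide motif appears at heavy-atom position 2 in the SMILES.
Other groups present: 1 hydroxyl.
Amide count: 1.

1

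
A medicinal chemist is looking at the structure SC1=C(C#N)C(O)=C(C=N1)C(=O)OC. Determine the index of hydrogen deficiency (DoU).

Molecular formula: C8H6N2O3S.
DoU = (2C + 2 + N − H − X) / 2, where X is the halogen count and O/S are ignored.
    = (2·8 + 2 + 2 − 6 − 0) / 2 = 14 / 2 = 7.

7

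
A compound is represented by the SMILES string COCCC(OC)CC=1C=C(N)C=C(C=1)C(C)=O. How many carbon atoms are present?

Count every carbon token in the SMILES (each C, including those in ring-closure positions and inside branches).
Carbon count: 14.

14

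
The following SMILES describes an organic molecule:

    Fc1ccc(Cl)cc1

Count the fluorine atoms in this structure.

Scan the SMILES for F atoms (remember two-letter symbols like Cl and Br are single atoms).
Fluorine count: 1.

1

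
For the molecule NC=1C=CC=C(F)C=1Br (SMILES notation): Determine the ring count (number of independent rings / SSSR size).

1

In SMILES, each pair of matching ring-closure digits denotes one ring-closing bond; the number of such bonds equals the number of independent rings.
Ring-closure bonds here: 1.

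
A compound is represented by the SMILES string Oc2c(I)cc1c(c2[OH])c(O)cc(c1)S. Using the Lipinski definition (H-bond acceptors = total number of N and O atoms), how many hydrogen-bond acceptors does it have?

3

N atoms: 0; O atoms: 3.
Lipinski HBA = 0 + 3 = 3.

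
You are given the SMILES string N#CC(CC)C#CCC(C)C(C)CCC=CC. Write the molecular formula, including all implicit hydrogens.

C16H25N

Walk through each heavy atom and fill implicit hydrogens from standard valence (C 4, N 3, O 2, S 2, halogen 1):
  atom 1: N, bond orders sum to 3 (valence 3) → 0 H
  atom 2: C, bond orders sum to 4 (valence 4) → 0 H
  atom 3: C, bond orders sum to 3 (valence 4) → 1 H
  atom 4: C, bond orders sum to 2 (valence 4) → 2 H
  atom 5: C, bond orders sum to 1 (valence 4) → 3 H
  atom 6: C, bond orders sum to 4 (valence 4) → 0 H
  atom 7: C, bond orders sum to 4 (valence 4) → 0 H
  atom 8: C, bond orders sum to 2 (valence 4) → 2 H
  atom 9: C, bond orders sum to 3 (valence 4) → 1 H
  atom 10: C, bond orders sum to 1 (valence 4) → 3 H
  atom 11: C, bond orders sum to 3 (valence 4) → 1 H
  atom 12: C, bond orders sum to 1 (valence 4) → 3 H
  atom 13: C, bond orders sum to 2 (valence 4) → 2 H
  atom 14: C, bond orders sum to 2 (valence 4) → 2 H
  atom 15: C, bond orders sum to 3 (valence 4) → 1 H
  atom 16: C, bond orders sum to 3 (valence 4) → 1 H
  atom 17: C, bond orders sum to 1 (valence 4) → 3 H
Totals → C:16, H:25, N:1.
In Hill order: C16H25N.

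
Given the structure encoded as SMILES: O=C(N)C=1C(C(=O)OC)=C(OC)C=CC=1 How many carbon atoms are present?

10

Count every carbon token in the SMILES (each C, including those in ring-closure positions and inside branches).
Carbon count: 10.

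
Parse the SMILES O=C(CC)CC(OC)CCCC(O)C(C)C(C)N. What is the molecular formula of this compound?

Walk through each heavy atom and fill implicit hydrogens from standard valence (C 4, N 3, O 2, S 2, halogen 1):
  atom 1: O, bond orders sum to 2 (valence 2) → 0 H
  atom 2: C, bond orders sum to 4 (valence 4) → 0 H
  atom 3: C, bond orders sum to 2 (valence 4) → 2 H
  atom 4: C, bond orders sum to 1 (valence 4) → 3 H
  atom 5: C, bond orders sum to 2 (valence 4) → 2 H
  atom 6: C, bond orders sum to 3 (valence 4) → 1 H
  atom 7: O, bond orders sum to 2 (valence 2) → 0 H
  atom 8: C, bond orders sum to 1 (valence 4) → 3 H
  atom 9: C, bond orders sum to 2 (valence 4) → 2 H
  atom 10: C, bond orders sum to 2 (valence 4) → 2 H
  atom 11: C, bond orders sum to 2 (valence 4) → 2 H
  atom 12: C, bond orders sum to 3 (valence 4) → 1 H
  atom 13: O, bond orders sum to 1 (valence 2) → 1 H
  atom 14: C, bond orders sum to 3 (valence 4) → 1 H
  atom 15: C, bond orders sum to 1 (valence 4) → 3 H
  atom 16: C, bond orders sum to 3 (valence 4) → 1 H
  atom 17: C, bond orders sum to 1 (valence 4) → 3 H
  atom 18: N, bond orders sum to 1 (valence 3) → 2 H
Totals → C:14, H:29, N:1, O:3.

C14H29NO3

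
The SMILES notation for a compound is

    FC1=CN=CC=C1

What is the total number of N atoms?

1

Scan the SMILES for N atoms (remember two-letter symbols like Cl and Br are single atoms).
Nitrogen count: 1.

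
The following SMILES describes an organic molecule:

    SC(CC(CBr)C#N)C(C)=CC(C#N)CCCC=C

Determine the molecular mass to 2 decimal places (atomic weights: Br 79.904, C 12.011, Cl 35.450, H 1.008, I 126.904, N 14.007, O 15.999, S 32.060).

341.31 g/mol

First, the molecular formula is C15H21BrN2S (counting implicit H from valence).
  Br: 1 × 79.904 = 79.904
  C: 15 × 12.011 = 180.165
  H: 21 × 1.008 = 21.168
  N: 2 × 14.007 = 28.014
  S: 1 × 32.060 = 32.060
Sum: 1×79.904 + 15×12.011 + 21×1.008 + 2×14.007 + 1×32.060 = 341.311 → 341.31 g/mol.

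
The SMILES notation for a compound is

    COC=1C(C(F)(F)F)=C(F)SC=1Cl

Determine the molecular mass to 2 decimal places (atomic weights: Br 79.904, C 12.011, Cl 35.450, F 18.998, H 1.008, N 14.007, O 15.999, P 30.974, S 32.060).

234.59 g/mol

First, the molecular formula is C6H3ClF4OS (counting implicit H from valence).
  C: 6 × 12.011 = 72.066
  Cl: 1 × 35.450 = 35.450
  F: 4 × 18.998 = 75.992
  H: 3 × 1.008 = 3.024
  O: 1 × 15.999 = 15.999
  S: 1 × 32.060 = 32.060
Sum: 6×12.011 + 1×35.450 + 4×18.998 + 3×1.008 + 1×15.999 + 1×32.060 = 234.591 → 234.59 g/mol.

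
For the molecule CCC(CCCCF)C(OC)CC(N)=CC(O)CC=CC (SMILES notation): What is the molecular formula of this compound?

C17H32FNO2

Walk through each heavy atom and fill implicit hydrogens from standard valence (C 4, N 3, O 2, S 2, halogen 1):
  atom 1: C, bond orders sum to 1 (valence 4) → 3 H
  atom 2: C, bond orders sum to 2 (valence 4) → 2 H
  atom 3: C, bond orders sum to 3 (valence 4) → 1 H
  atom 4: C, bond orders sum to 2 (valence 4) → 2 H
  atom 5: C, bond orders sum to 2 (valence 4) → 2 H
  atom 6: C, bond orders sum to 2 (valence 4) → 2 H
  atom 7: C, bond orders sum to 2 (valence 4) → 2 H
  atom 8: F (halogen, monovalent) → 0 H
  atom 9: C, bond orders sum to 3 (valence 4) → 1 H
  atom 10: O, bond orders sum to 2 (valence 2) → 0 H
  atom 11: C, bond orders sum to 1 (valence 4) → 3 H
  atom 12: C, bond orders sum to 2 (valence 4) → 2 H
  atom 13: C, bond orders sum to 4 (valence 4) → 0 H
  atom 14: N, bond orders sum to 1 (valence 3) → 2 H
  atom 15: C, bond orders sum to 3 (valence 4) → 1 H
  atom 16: C, bond orders sum to 3 (valence 4) → 1 H
  atom 17: O, bond orders sum to 1 (valence 2) → 1 H
  atom 18: C, bond orders sum to 2 (valence 4) → 2 H
  atom 19: C, bond orders sum to 3 (valence 4) → 1 H
  atom 20: C, bond orders sum to 3 (valence 4) → 1 H
  atom 21: C, bond orders sum to 1 (valence 4) → 3 H
Totals → C:17, H:32, F:1, N:1, O:2.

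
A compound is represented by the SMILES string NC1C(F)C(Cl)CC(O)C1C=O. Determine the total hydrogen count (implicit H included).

Walk through each heavy atom and fill implicit hydrogens from standard valence (C 4, N 3, O 2, S 2, halogen 1):
  atom 1: N, bond orders sum to 1 (valence 3) → 2 H
  atom 2: C, bond orders sum to 3 (valence 4) → 1 H
  atom 3: C, bond orders sum to 3 (valence 4) → 1 H
  atom 4: F (halogen, monovalent) → 0 H
  atom 5: C, bond orders sum to 3 (valence 4) → 1 H
  atom 6: Cl (halogen, monovalent) → 0 H
  atom 7: C, bond orders sum to 2 (valence 4) → 2 H
  atom 8: C, bond orders sum to 3 (valence 4) → 1 H
  atom 9: O, bond orders sum to 1 (valence 2) → 1 H
  atom 10: C, bond orders sum to 3 (valence 4) → 1 H
  atom 11: C, bond orders sum to 3 (valence 4) → 1 H
  atom 12: O, bond orders sum to 2 (valence 2) → 0 H
Total hydrogens: 11.

11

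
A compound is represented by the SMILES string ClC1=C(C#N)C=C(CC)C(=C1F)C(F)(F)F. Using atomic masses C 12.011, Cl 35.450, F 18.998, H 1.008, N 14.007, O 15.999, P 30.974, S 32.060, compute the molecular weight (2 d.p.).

First, the molecular formula is C10H6ClF4N (counting implicit H from valence).
  C: 10 × 12.011 = 120.110
  Cl: 1 × 35.450 = 35.450
  F: 4 × 18.998 = 75.992
  H: 6 × 1.008 = 6.048
  N: 1 × 14.007 = 14.007
Sum: 10×12.011 + 1×35.450 + 4×18.998 + 6×1.008 + 1×14.007 = 251.607 → 251.61 g/mol.

251.61 g/mol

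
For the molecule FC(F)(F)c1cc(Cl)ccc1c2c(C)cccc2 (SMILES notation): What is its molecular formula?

C14H10ClF3

Walk through each heavy atom and fill implicit hydrogens from standard valence (C 4, N 3, O 2, S 2, halogen 1); for lowercase aromatic atoms, an aromatic c carries 1 H when it has two neighbours and 0 H with three, and aromatic n carries 0 H:
  atom 1: F (halogen, monovalent) → 0 H
  atom 2: C, bond orders sum to 4 (valence 4) → 0 H
  atom 3: F (halogen, monovalent) → 0 H
  atom 4: F (halogen, monovalent) → 0 H
  atom 5: aromatic c, 3 neighbours → 0 H
  atom 6: aromatic c, 2 neighbours → 1 H
  atom 7: aromatic c, 3 neighbours → 0 H
  atom 8: Cl (halogen, monovalent) → 0 H
  atom 9: aromatic c, 2 neighbours → 1 H
  atom 10: aromatic c, 2 neighbours → 1 H
  atom 11: aromatic c, 3 neighbours → 0 H
  atom 12: aromatic c, 3 neighbours → 0 H
  atom 13: aromatic c, 3 neighbours → 0 H
  atom 14: C, bond orders sum to 1 (valence 4) → 3 H
  atom 15: aromatic c, 2 neighbours → 1 H
  atom 16: aromatic c, 2 neighbours → 1 H
  atom 17: aromatic c, 2 neighbours → 1 H
  atom 18: aromatic c, 2 neighbours → 1 H
Totals → C:14, H:10, Cl:1, F:3.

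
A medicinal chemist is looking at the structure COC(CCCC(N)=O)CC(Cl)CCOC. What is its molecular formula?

C11H22ClNO3

Walk through each heavy atom and fill implicit hydrogens from standard valence (C 4, N 3, O 2, S 2, halogen 1):
  atom 1: C, bond orders sum to 1 (valence 4) → 3 H
  atom 2: O, bond orders sum to 2 (valence 2) → 0 H
  atom 3: C, bond orders sum to 3 (valence 4) → 1 H
  atom 4: C, bond orders sum to 2 (valence 4) → 2 H
  atom 5: C, bond orders sum to 2 (valence 4) → 2 H
  atom 6: C, bond orders sum to 2 (valence 4) → 2 H
  atom 7: C, bond orders sum to 4 (valence 4) → 0 H
  atom 8: N, bond orders sum to 1 (valence 3) → 2 H
  atom 9: O, bond orders sum to 2 (valence 2) → 0 H
  atom 10: C, bond orders sum to 2 (valence 4) → 2 H
  atom 11: C, bond orders sum to 3 (valence 4) → 1 H
  atom 12: Cl (halogen, monovalent) → 0 H
  atom 13: C, bond orders sum to 2 (valence 4) → 2 H
  atom 14: C, bond orders sum to 2 (valence 4) → 2 H
  atom 15: O, bond orders sum to 2 (valence 2) → 0 H
  atom 16: C, bond orders sum to 1 (valence 4) → 3 H
Totals → C:11, H:22, Cl:1, N:1, O:3.
In Hill order: C11H22ClNO3.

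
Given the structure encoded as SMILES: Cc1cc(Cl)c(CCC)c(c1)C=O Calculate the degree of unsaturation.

5

Molecular formula: C11H13ClO.
DoU = (2C + 2 + N − H − X) / 2, where X is the halogen count and O/S are ignored.
    = (2·11 + 2 + 0 − 13 − 1) / 2 = 10 / 2 = 5.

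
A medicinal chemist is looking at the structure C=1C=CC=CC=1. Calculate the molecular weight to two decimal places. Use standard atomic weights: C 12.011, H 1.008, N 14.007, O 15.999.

First, the molecular formula is C6H6 (counting implicit H from valence).
  C: 6 × 12.011 = 72.066
  H: 6 × 1.008 = 6.048
Sum: 6×12.011 + 6×1.008 = 78.114 → 78.11 g/mol.

78.11 g/mol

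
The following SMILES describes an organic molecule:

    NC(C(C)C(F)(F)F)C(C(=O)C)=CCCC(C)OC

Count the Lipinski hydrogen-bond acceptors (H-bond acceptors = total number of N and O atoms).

N atoms: 1; O atoms: 2.
Lipinski HBA = 1 + 2 = 3.

3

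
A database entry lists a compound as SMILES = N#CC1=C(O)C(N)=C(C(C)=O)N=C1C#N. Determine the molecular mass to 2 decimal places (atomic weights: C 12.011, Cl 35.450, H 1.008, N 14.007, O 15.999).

202.17 g/mol

First, the molecular formula is C9H6N4O2 (counting implicit H from valence).
  C: 9 × 12.011 = 108.099
  H: 6 × 1.008 = 6.048
  N: 4 × 14.007 = 56.028
  O: 2 × 15.999 = 31.998
Sum: 9×12.011 + 6×1.008 + 4×14.007 + 2×15.999 = 202.173 → 202.17 g/mol.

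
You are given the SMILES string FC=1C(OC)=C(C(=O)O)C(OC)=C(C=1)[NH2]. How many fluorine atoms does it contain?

1

Scan the SMILES for F atoms (remember two-letter symbols like Cl and Br are single atoms).
Fluorine count: 1.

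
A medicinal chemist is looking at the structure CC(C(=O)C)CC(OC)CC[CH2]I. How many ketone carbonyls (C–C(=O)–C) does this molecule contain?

1

The ketone motif appears at heavy-atom position 3 in the SMILES.
Other groups present: 1 ether.
Ketone count: 1.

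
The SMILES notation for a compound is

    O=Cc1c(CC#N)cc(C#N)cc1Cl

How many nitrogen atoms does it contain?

Scan the SMILES for N atoms (remember two-letter symbols like Cl and Br are single atoms).
Nitrogen count: 2.

2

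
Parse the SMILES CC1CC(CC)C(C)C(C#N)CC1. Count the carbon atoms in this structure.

Count every carbon token in the SMILES (each C, including those in ring-closure positions and inside branches).
Carbon count: 12.

12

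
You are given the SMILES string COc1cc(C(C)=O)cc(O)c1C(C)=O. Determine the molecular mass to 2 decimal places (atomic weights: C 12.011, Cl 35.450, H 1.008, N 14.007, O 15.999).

208.21 g/mol

First, the molecular formula is C11H12O4 (counting implicit H from valence).
  C: 11 × 12.011 = 132.121
  H: 12 × 1.008 = 12.096
  O: 4 × 15.999 = 63.996
Sum: 11×12.011 + 12×1.008 + 4×15.999 = 208.213 → 208.21 g/mol.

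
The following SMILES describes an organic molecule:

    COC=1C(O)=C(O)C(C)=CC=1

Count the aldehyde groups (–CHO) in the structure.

Scan the SMILES for the aldehyde motif — none present.
Groups that are present: 1 ether, 2 hydroxyl.

0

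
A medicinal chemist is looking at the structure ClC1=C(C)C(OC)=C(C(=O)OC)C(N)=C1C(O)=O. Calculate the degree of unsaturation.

6

Molecular formula: C11H12ClNO5.
DoU = (2C + 2 + N − H − X) / 2, where X is the halogen count and O/S are ignored.
    = (2·11 + 2 + 1 − 12 − 1) / 2 = 12 / 2 = 6.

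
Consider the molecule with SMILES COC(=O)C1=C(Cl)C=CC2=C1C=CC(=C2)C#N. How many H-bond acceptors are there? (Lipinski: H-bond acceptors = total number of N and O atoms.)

N atoms: 1; O atoms: 2.
Lipinski HBA = 1 + 2 = 3.

3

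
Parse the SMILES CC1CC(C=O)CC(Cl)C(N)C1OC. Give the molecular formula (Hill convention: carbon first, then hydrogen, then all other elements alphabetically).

C10H18ClNO2

Walk through each heavy atom and fill implicit hydrogens from standard valence (C 4, N 3, O 2, S 2, halogen 1):
  atom 1: C, bond orders sum to 1 (valence 4) → 3 H
  atom 2: C, bond orders sum to 3 (valence 4) → 1 H
  atom 3: C, bond orders sum to 2 (valence 4) → 2 H
  atom 4: C, bond orders sum to 3 (valence 4) → 1 H
  atom 5: C, bond orders sum to 3 (valence 4) → 1 H
  atom 6: O, bond orders sum to 2 (valence 2) → 0 H
  atom 7: C, bond orders sum to 2 (valence 4) → 2 H
  atom 8: C, bond orders sum to 3 (valence 4) → 1 H
  atom 9: Cl (halogen, monovalent) → 0 H
  atom 10: C, bond orders sum to 3 (valence 4) → 1 H
  atom 11: N, bond orders sum to 1 (valence 3) → 2 H
  atom 12: C, bond orders sum to 3 (valence 4) → 1 H
  atom 13: O, bond orders sum to 2 (valence 2) → 0 H
  atom 14: C, bond orders sum to 1 (valence 4) → 3 H
Totals → C:10, H:18, Cl:1, N:1, O:2.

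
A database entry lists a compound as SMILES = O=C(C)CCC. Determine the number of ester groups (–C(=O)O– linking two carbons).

Scan the SMILES for the ester motif — none present.
Groups that are present: 1 ketone.

0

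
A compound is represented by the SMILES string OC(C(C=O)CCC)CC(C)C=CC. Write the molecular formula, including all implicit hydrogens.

C12H22O2

Walk through each heavy atom and fill implicit hydrogens from standard valence (C 4, N 3, O 2, S 2, halogen 1):
  atom 1: O, bond orders sum to 1 (valence 2) → 1 H
  atom 2: C, bond orders sum to 3 (valence 4) → 1 H
  atom 3: C, bond orders sum to 3 (valence 4) → 1 H
  atom 4: C, bond orders sum to 3 (valence 4) → 1 H
  atom 5: O, bond orders sum to 2 (valence 2) → 0 H
  atom 6: C, bond orders sum to 2 (valence 4) → 2 H
  atom 7: C, bond orders sum to 2 (valence 4) → 2 H
  atom 8: C, bond orders sum to 1 (valence 4) → 3 H
  atom 9: C, bond orders sum to 2 (valence 4) → 2 H
  atom 10: C, bond orders sum to 3 (valence 4) → 1 H
  atom 11: C, bond orders sum to 1 (valence 4) → 3 H
  atom 12: C, bond orders sum to 3 (valence 4) → 1 H
  atom 13: C, bond orders sum to 3 (valence 4) → 1 H
  atom 14: C, bond orders sum to 1 (valence 4) → 3 H
Totals → C:12, H:22, O:2.
In Hill order: C12H22O2.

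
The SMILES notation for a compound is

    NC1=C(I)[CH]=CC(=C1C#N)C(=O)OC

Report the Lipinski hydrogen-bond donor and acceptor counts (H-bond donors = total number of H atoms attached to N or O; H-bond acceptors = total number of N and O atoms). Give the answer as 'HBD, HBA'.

2, 4

Donors: find every N or O and count the H atoms it carries.
  atom 1 (N): bond orders sum to 1 → 2 H
  atom 10 (N): bond orders sum to 3 → 0 H
  atom 12 (O): bond orders sum to 2 → 0 H
  atom 13 (O): bond orders sum to 2 → 0 H
Lipinski HBD = 2.
Acceptors: N atoms = 2, O atoms = 2 → HBA = 4.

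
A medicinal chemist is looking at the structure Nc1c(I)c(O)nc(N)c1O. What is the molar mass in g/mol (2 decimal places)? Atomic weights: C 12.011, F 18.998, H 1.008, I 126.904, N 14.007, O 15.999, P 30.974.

267.03 g/mol

First, the molecular formula is C5H6IN3O2 (counting implicit H from valence).
  C: 5 × 12.011 = 60.055
  H: 6 × 1.008 = 6.048
  I: 1 × 126.904 = 126.904
  N: 3 × 14.007 = 42.021
  O: 2 × 15.999 = 31.998
Sum: 5×12.011 + 6×1.008 + 1×126.904 + 3×14.007 + 2×15.999 = 267.026 → 267.03 g/mol.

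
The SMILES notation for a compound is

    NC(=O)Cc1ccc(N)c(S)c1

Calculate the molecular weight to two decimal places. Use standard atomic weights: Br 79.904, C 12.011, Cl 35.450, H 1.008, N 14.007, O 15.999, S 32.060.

182.24 g/mol

First, the molecular formula is C8H10N2OS (counting implicit H from valence).
  C: 8 × 12.011 = 96.088
  H: 10 × 1.008 = 10.080
  N: 2 × 14.007 = 28.014
  O: 1 × 15.999 = 15.999
  S: 1 × 32.060 = 32.060
Sum: 8×12.011 + 10×1.008 + 2×14.007 + 1×15.999 + 1×32.060 = 182.241 → 182.24 g/mol.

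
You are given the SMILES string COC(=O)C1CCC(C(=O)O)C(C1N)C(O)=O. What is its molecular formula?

Walk through each heavy atom and fill implicit hydrogens from standard valence (C 4, N 3, O 2, S 2, halogen 1):
  atom 1: C, bond orders sum to 1 (valence 4) → 3 H
  atom 2: O, bond orders sum to 2 (valence 2) → 0 H
  atom 3: C, bond orders sum to 4 (valence 4) → 0 H
  atom 4: O, bond orders sum to 2 (valence 2) → 0 H
  atom 5: C, bond orders sum to 3 (valence 4) → 1 H
  atom 6: C, bond orders sum to 2 (valence 4) → 2 H
  atom 7: C, bond orders sum to 2 (valence 4) → 2 H
  atom 8: C, bond orders sum to 3 (valence 4) → 1 H
  atom 9: C, bond orders sum to 4 (valence 4) → 0 H
  atom 10: O, bond orders sum to 2 (valence 2) → 0 H
  atom 11: O, bond orders sum to 1 (valence 2) → 1 H
  atom 12: C, bond orders sum to 3 (valence 4) → 1 H
  atom 13: C, bond orders sum to 3 (valence 4) → 1 H
  atom 14: N, bond orders sum to 1 (valence 3) → 2 H
  atom 15: C, bond orders sum to 4 (valence 4) → 0 H
  atom 16: O, bond orders sum to 1 (valence 2) → 1 H
  atom 17: O, bond orders sum to 2 (valence 2) → 0 H
Totals → C:10, H:15, N:1, O:6.
In Hill order: C10H15NO6.

C10H15NO6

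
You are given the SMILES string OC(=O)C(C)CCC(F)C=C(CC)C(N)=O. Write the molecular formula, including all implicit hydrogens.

C11H18FNO3

Walk through each heavy atom and fill implicit hydrogens from standard valence (C 4, N 3, O 2, S 2, halogen 1):
  atom 1: O, bond orders sum to 1 (valence 2) → 1 H
  atom 2: C, bond orders sum to 4 (valence 4) → 0 H
  atom 3: O, bond orders sum to 2 (valence 2) → 0 H
  atom 4: C, bond orders sum to 3 (valence 4) → 1 H
  atom 5: C, bond orders sum to 1 (valence 4) → 3 H
  atom 6: C, bond orders sum to 2 (valence 4) → 2 H
  atom 7: C, bond orders sum to 2 (valence 4) → 2 H
  atom 8: C, bond orders sum to 3 (valence 4) → 1 H
  atom 9: F (halogen, monovalent) → 0 H
  atom 10: C, bond orders sum to 3 (valence 4) → 1 H
  atom 11: C, bond orders sum to 4 (valence 4) → 0 H
  atom 12: C, bond orders sum to 2 (valence 4) → 2 H
  atom 13: C, bond orders sum to 1 (valence 4) → 3 H
  atom 14: C, bond orders sum to 4 (valence 4) → 0 H
  atom 15: N, bond orders sum to 1 (valence 3) → 2 H
  atom 16: O, bond orders sum to 2 (valence 2) → 0 H
Totals → C:11, H:18, F:1, N:1, O:3.
In Hill order: C11H18FNO3.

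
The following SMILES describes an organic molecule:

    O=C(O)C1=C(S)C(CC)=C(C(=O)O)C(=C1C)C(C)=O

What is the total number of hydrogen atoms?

Walk through each heavy atom and fill implicit hydrogens from standard valence (C 4, N 3, O 2, S 2, halogen 1):
  atom 1: O, bond orders sum to 2 (valence 2) → 0 H
  atom 2: C, bond orders sum to 4 (valence 4) → 0 H
  atom 3: O, bond orders sum to 1 (valence 2) → 1 H
  atom 4: C, bond orders sum to 4 (valence 4) → 0 H
  atom 5: C, bond orders sum to 4 (valence 4) → 0 H
  atom 6: S, bond orders sum to 1 (valence 2) → 1 H
  atom 7: C, bond orders sum to 4 (valence 4) → 0 H
  atom 8: C, bond orders sum to 2 (valence 4) → 2 H
  atom 9: C, bond orders sum to 1 (valence 4) → 3 H
  atom 10: C, bond orders sum to 4 (valence 4) → 0 H
  atom 11: C, bond orders sum to 4 (valence 4) → 0 H
  atom 12: O, bond orders sum to 2 (valence 2) → 0 H
  atom 13: O, bond orders sum to 1 (valence 2) → 1 H
  atom 14: C, bond orders sum to 4 (valence 4) → 0 H
  atom 15: C, bond orders sum to 4 (valence 4) → 0 H
  atom 16: C, bond orders sum to 1 (valence 4) → 3 H
  atom 17: C, bond orders sum to 4 (valence 4) → 0 H
  atom 18: C, bond orders sum to 1 (valence 4) → 3 H
  atom 19: O, bond orders sum to 2 (valence 2) → 0 H
Total hydrogens: 14.

14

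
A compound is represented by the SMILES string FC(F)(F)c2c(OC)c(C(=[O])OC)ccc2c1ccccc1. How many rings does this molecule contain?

In SMILES, each pair of matching ring-closure digits denotes one ring-closing bond; the number of such bonds equals the number of independent rings.
Ring-closure bonds here: 2.

2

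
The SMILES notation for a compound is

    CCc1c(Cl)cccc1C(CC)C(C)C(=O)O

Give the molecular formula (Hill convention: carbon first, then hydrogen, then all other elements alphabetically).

C14H19ClO2

Walk through each heavy atom and fill implicit hydrogens from standard valence (C 4, N 3, O 2, S 2, halogen 1); for lowercase aromatic atoms, an aromatic c carries 1 H when it has two neighbours and 0 H with three, and aromatic n carries 0 H:
  atom 1: C, bond orders sum to 1 (valence 4) → 3 H
  atom 2: C, bond orders sum to 2 (valence 4) → 2 H
  atom 3: aromatic c, 3 neighbours → 0 H
  atom 4: aromatic c, 3 neighbours → 0 H
  atom 5: Cl (halogen, monovalent) → 0 H
  atom 6: aromatic c, 2 neighbours → 1 H
  atom 7: aromatic c, 2 neighbours → 1 H
  atom 8: aromatic c, 2 neighbours → 1 H
  atom 9: aromatic c, 3 neighbours → 0 H
  atom 10: C, bond orders sum to 3 (valence 4) → 1 H
  atom 11: C, bond orders sum to 2 (valence 4) → 2 H
  atom 12: C, bond orders sum to 1 (valence 4) → 3 H
  atom 13: C, bond orders sum to 3 (valence 4) → 1 H
  atom 14: C, bond orders sum to 1 (valence 4) → 3 H
  atom 15: C, bond orders sum to 4 (valence 4) → 0 H
  atom 16: O, bond orders sum to 2 (valence 2) → 0 H
  atom 17: O, bond orders sum to 1 (valence 2) → 1 H
Totals → C:14, H:19, Cl:1, O:2.
In Hill order: C14H19ClO2.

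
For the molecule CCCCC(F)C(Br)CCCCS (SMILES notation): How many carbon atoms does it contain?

10

Count every carbon token in the SMILES (each C, including those in ring-closure positions and inside branches).
Carbon count: 10.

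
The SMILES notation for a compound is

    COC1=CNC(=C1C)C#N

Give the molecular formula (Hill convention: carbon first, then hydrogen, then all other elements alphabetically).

Walk through each heavy atom and fill implicit hydrogens from standard valence (C 4, N 3, O 2, S 2, halogen 1):
  atom 1: C, bond orders sum to 1 (valence 4) → 3 H
  atom 2: O, bond orders sum to 2 (valence 2) → 0 H
  atom 3: C, bond orders sum to 4 (valence 4) → 0 H
  atom 4: C, bond orders sum to 3 (valence 4) → 1 H
  atom 5: N, bond orders sum to 2 (valence 3) → 1 H
  atom 6: C, bond orders sum to 4 (valence 4) → 0 H
  atom 7: C, bond orders sum to 4 (valence 4) → 0 H
  atom 8: C, bond orders sum to 1 (valence 4) → 3 H
  atom 9: C, bond orders sum to 4 (valence 4) → 0 H
  atom 10: N, bond orders sum to 3 (valence 3) → 0 H
Totals → C:7, H:8, N:2, O:1.

C7H8N2O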